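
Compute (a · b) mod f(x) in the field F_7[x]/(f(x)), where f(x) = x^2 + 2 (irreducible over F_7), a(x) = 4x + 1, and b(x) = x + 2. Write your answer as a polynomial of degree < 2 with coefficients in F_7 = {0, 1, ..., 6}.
a · b ≡ 2x + 1 (mod f(x))

Multiply in F_7[x]: a(x)·b(x) = (4x + 1)·(x + 2) = 4x^2 + 2x + 2. This has degree ≥ 2, so divide by f(x) over F_7: 4x^2 + 2x + 2 = (4)·(x^2 + 2) + (2x + 1). Hence a·b ≡ 2x + 1 (mod f). (F_7[x]/(f) is a field with 7^2 = 49 elements since f is irreducible of degree 2.)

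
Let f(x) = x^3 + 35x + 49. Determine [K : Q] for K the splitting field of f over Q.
[K : Q] = 6

By the rational root test, any rational root of the monic integer polynomial f(x) = x^3 + 35x + 49 must be an integer dividing the constant term 49, i.e. one of ±{1, 7, 49}. Evaluating: f(1) = 85, f(-1) = 13, f(7) = 637, f(-7) = -539, f(49) = 119413, f(-49) = -119315; none is 0, so f has no rational root and is therefore irreducible over Q (a cubic with no linear factor over a field is irreducible). For an irreducible cubic, the Galois group is A_3 or S_3 according as the discriminant disc(f) = -4a^3 - 27b^2 = -4·(35)^3 - 27·(49)^2 = -236327 is or is not a square in Q. Here disc(f) = -236327 is not a perfect square in Q, so the Galois group of f over Q is not contained in A_3 and must be all of S_3. The splitting field has degree |S_3| = 6 over Q, so [K : Q] = 6.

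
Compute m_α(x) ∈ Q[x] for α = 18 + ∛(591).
m_α(x) = x^3 - 54x^2 + 972x - 6423

Set β = α - 18 = ∛(591), so β^3 = 591. Then (α - 18)^3 - 591 = 0, i.e. α is a root of g(x) = (x - 18)^3 - 591 = x^3 - 54x^2 + 972x - 6423. Since g(x) = h(x - 18) where h(x) = x^3 - 591, and h is irreducible over Q (because 591 is not a perfect cube, so h has no rational root, and a monic cubic with no rational root is irreducible), g is also irreducible (irreducibility is preserved under the substitution x → x - 18). Hence m_α(x) = x^3 - 54x^2 + 972x - 6423.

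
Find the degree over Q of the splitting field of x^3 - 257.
[K : Q] = 6

The roots of x^3 - 257 are ∛257, ω∛257, ω^2∛257 where ω = e^(2πi/3) is a primitive cube root of unity, so K = Q(∛257, ω). Now [Q(∛257):Q] = 3 (since 257 is not a perfect cube, x^3 - 257 is irreducible) and [Q(ω):Q] = 2. Both 2 and 3 divide [K:Q], and [K:Q] ≤ 3·2 = 6, so [K:Q] = 6. (Equivalently: Q(∛257) ⊂ R but ω ∉ R, so [K : Q(∛257)] = 2.)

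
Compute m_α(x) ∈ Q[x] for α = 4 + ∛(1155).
m_α(x) = x^3 - 12x^2 + 48x - 1219

Set β = α - 4 = ∛(1155), so β^3 = 1155. Then (α - 4)^3 - 1155 = 0, i.e. α is a root of g(x) = (x - 4)^3 - 1155 = x^3 - 12x^2 + 48x - 1219. Since g(x) = h(x - 4) where h(x) = x^3 - 1155, and h is irreducible over Q (because 1155 is not a perfect cube, so h has no rational root, and a monic cubic with no rational root is irreducible), g is also irreducible (irreducibility is preserved under the substitution x → x - 4). Hence m_α(x) = x^3 - 12x^2 + 48x - 1219.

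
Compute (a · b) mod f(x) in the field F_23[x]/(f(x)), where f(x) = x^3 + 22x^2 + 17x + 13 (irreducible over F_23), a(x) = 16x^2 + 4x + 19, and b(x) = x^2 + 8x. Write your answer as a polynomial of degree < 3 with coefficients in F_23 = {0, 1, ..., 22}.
a · b ≡ 19x^2 + 4x + 8 (mod f(x))

Multiply in F_23[x]: a(x)·b(x) = (16x^2 + 4x + 19)·(x^2 + 8x) = 16x^4 + 17x^3 + 5x^2 + 14x. This has degree ≥ 3, so divide by f(x) over F_23: 16x^4 + 17x^3 + 5x^2 + 14x = (16x + 10)·(x^3 + 22x^2 + 17x + 13) + (19x^2 + 4x + 8). Hence a·b ≡ 19x^2 + 4x + 8 (mod f). (F_23[x]/(f) is a field with 23^3 = 12167 elements since f is irreducible of degree 3.)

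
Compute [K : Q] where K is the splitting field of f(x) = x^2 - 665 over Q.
[K : Q] = 2

f(x) = x^2 - 665 factors as (x - √665)(x + √665). The splitting field is K = Q(√665). Since 665 is squarefree and > 1, it is not a perfect square, so x^2 - 665 is irreducible over Q and [Q(√665) : Q] = 2. Hence [K : Q] = 2.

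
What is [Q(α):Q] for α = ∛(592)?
[Q(α):Q] = 3

The minimal polynomial of α is x^3 - 592, irreducible over Q since 592 is not a perfect cube (so x^3 - 592 has no rational root). Hence [Q(α):Q] = deg(m_α) = 3.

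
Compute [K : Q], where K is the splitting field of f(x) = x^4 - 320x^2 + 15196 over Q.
[K : Q] = 4

Solving the quadratic in x^2: x^2 = (320 ± √(320^2 - 4·15196))/2 = (320 ± √41616)/2 = (320 ± 204)/2, giving x^2 = 58 or x^2 = 262. So f(x) = (x^2 - 58)(x^2 - 262) and the roots of f are ±√58, ±√262. Hence the splitting field is K = Q(√58, √262). Since 58 and 262 are distinct squarefree integers > 1, their product 15196 is not a perfect square, so √262 ∉ Q(√58). By the tower law [K:Q] = [Q(√58,√262):Q(√58)] · [Q(√58):Q] = 2 · 2 = 4.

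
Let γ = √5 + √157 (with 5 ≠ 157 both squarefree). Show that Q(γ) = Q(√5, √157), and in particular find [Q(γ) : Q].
[Q(γ) : Q] = 4 (equivalently, Q(γ) = Q(√5, √157))

Obviously Q(γ) ⊆ Q(√5, √157), and [Q(√5, √157):Q] = 4 (since 5, 157 are distinct squarefree integers > 1 with 785 not a perfect square). To show equality we compute the minimal polynomial of γ. From γ = √5 + √157: γ^2 = 5 + 2√(785) + 157 = 162 + 2√(785), so γ^2 - 162 = 2√(785); squaring, (γ^2 - 162)^2 = 4·785, i.e. γ^4 - 324γ^2 + 26244 - 3140 = 0, i.e. γ^4 - 324γ^2 + 23104 = 0. So γ is a root of x^4 - 324x^2 + 23104. This polynomial is irreducible over Q: it has no rational root (each ±√5 ± √157 is irrational), and any factorization into two quadratics over Q would force √(785) ∈ Q (pairing opposite roots) or √5, √157 ∈ Q (other pairings), all impossible. Hence [Q(γ):Q] = 4 = [Q(√5, √157):Q], so Q(γ) = Q(√5, √157).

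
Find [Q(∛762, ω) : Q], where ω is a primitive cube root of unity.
[Q(∛762, ω) : Q] = 6

[Q(∛762):Q] = 3 (min poly x^3 - 762, irreducible since 762 is not a perfect cube). [Q(ω):Q] = 2 (min poly x^2 + x + 1). Since Q(∛762) ⊂ R and ω ∉ R, we have ω ∉ Q(∛762), so x^2 + x + 1 remains irreducible over Q(∛762) and [Q(∛762, ω) : Q(∛762)] = 2. By the tower law, [Q(∛762, ω) : Q] = 3 · 2 = 6. (In fact Q(∛762, ω) is the splitting field of x^3 - 762 over Q.)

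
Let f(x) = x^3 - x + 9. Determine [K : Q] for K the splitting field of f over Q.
[K : Q] = 6

By the rational root test, any rational root of the monic integer polynomial f(x) = x^3 - x + 9 must be an integer dividing the constant term 9, i.e. one of ±{1, 3, 9}. Evaluating: f(1) = 9, f(-1) = 9, f(3) = 33, f(-3) = -15, f(9) = 729, f(-9) = -711; none is 0, so f has no rational root and is therefore irreducible over Q (a cubic with no linear factor over a field is irreducible). For an irreducible cubic, the Galois group is A_3 or S_3 according as the discriminant disc(f) = -4a^3 - 27b^2 = -4·(-1)^3 - 27·(9)^2 = -2183 is or is not a square in Q. Here disc(f) = -2183 is not a perfect square in Q, so the Galois group of f over Q is not contained in A_3 and must be all of S_3. The splitting field has degree |S_3| = 6 over Q, so [K : Q] = 6.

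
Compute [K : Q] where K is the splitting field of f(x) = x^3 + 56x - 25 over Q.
[K : Q] = 6

By the rational root test, any rational root of the monic integer polynomial f(x) = x^3 + 56x - 25 must be an integer dividing the constant term -25, i.e. one of ±{1, 5, 25}. Evaluating: f(1) = 32, f(-1) = -82, f(5) = 380, f(-5) = -430, f(25) = 17000, f(-25) = -17050; none is 0, so f has no rational root and is therefore irreducible over Q (a cubic with no linear factor over a field is irreducible). For an irreducible cubic, the Galois group is A_3 or S_3 according as the discriminant disc(f) = -4a^3 - 27b^2 = -4·(56)^3 - 27·(-25)^2 = -719339 is or is not a square in Q. Here disc(f) = -719339 is not a perfect square in Q, so the Galois group of f over Q is not contained in A_3 and must be all of S_3. The splitting field has degree |S_3| = 6 over Q, so [K : Q] = 6.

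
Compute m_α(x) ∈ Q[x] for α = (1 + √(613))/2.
m_α(x) = x^2 - x - 153

From 2α - 1 = √(613), squaring gives (2α - 1)^2 = 613, i.e. 4α^2 - 4α + 1 = 613, so α^2 - α + (1 - 613)/4 = 0. Since 613 ≡ 1 (mod 4), (1 - 613)/4 = -153 ∈ Z. The polynomial x^2 - x - 153 has discriminant 1 - 4·(-153) = 613, which is not a perfect square in Q (d = 613 is squarefree and ≠ 1), so x^2 - x - 153 is irreducible over Q. It is the minimal polynomial of α.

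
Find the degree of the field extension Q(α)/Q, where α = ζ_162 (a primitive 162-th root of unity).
[Q(α):Q] = 54

The minimal polynomial of ζ_162 over Q is the 162-th cyclotomic polynomial Φ_162(x), which is irreducible over Q and has degree φ(162) = 54. Hence [Q(α):Q] = φ(162) = 54.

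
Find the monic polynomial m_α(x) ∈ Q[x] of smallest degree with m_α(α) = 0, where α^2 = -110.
m_α(x) = x^2 + 110

α satisfies α^2 + 110 = 0, so x^2 + 110 annihilates α. Since d = -110 is squarefree and ≠ 1, it is not a perfect square in Q, so x^2 + 110 has no rational root and is therefore irreducible over Q (a degree-2 polynomial over a field is irreducible iff it has no root). Hence m_α(x) = x^2 + 110.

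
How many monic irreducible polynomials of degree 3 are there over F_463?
There are 33084128 monic irreducible polynomials of degree 3 over F_463

Each element of F_{463^3} that lies in no proper subfield is a root of exactly one monic irreducible of degree 3 over F_463, and each such polynomial has 3 distinct roots in F_{463^3}. By Möbius inversion the count is N_463(3) = (1/3) Σ_{d|3} μ(3/d) · 463^d = (1/3)(μ(3)·463^1 + μ(1)·463^3) = 99252384/3 = 33084128.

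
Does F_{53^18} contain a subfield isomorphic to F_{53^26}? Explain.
No: F_{53^26} is not a subfield of F_{53^18}

F_{p^m} embeds in F_{p^n} iff m | n. Here 26 ∤ 18 (since 18 = 0·26 + 18 with remainder 18 ≠ 0), so F_{53^26} is not a subfield of F_{53^18}. Equivalently: if it were, the tower law would give 26 = [F_{53^26}:F_53] dividing [F_{53^18}:F_53] = 18, contradiction.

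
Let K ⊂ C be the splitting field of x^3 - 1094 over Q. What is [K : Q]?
[K : Q] = 6

The roots of x^3 - 1094 are ∛1094, ω∛1094, ω^2∛1094 where ω = e^(2πi/3) is a primitive cube root of unity, so K = Q(∛1094, ω). Now [Q(∛1094):Q] = 3 (since 1094 is not a perfect cube, x^3 - 1094 is irreducible) and [Q(ω):Q] = 2. Both 2 and 3 divide [K:Q], and [K:Q] ≤ 3·2 = 6, so [K:Q] = 6. (Equivalently: Q(∛1094) ⊂ R but ω ∉ R, so [K : Q(∛1094)] = 2.)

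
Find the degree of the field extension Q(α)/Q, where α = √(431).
[Q(α):Q] = 2

[Q(α):Q] equals the degree of the minimal polynomial of α. Here α^2 = 431 and x^2 - 431 is irreducible (d = 431 is squarefree, ≠ 1, hence not a square), so deg(m_α) = 2. Thus [Q(α):Q] = 2.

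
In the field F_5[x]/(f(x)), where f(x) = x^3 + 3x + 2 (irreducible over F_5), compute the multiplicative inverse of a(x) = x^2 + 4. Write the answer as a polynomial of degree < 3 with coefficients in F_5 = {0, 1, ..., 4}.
a(x)^(-1) ≡ 3x^2 + x + 2 (mod f(x))

Since f is irreducible over F_5, F_5[x]/(f) is a field and a(x) ≠ 0 has an inverse. Apply the extended Euclidean algorithm to f(x) and a(x) in F_5[x]: f(x) = (x)·a(x) + (4x + 2);  a(x) = (4x + 3)·(4x + 2) + (3). The last nonzero remainder is the constant 3 = gcd(f, a) in F_5. Back-substituting through the division chain expresses 3 = s(x)·a(x) + t(x)·f(x) with s(x) ≡ 4x^2 + 3x + 1 (mod f), so (4x^2 + 3x + 1)·a(x) ≡ 3 (mod f). Multiplying by 3^(-1) ≡ 2 in F_5 gives a(x)^(-1) ≡ 2·(4x^2 + 3x + 1) ≡ 3x^2 + x + 2 (mod f). Check: (x^2 + 4)·(3x^2 + x + 2) = 3x^4 + x^3 + 4x^2 + 4x + 3 ≡ 1 (mod x^3 + 3x + 2).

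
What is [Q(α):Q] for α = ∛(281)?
[Q(α):Q] = 3

The minimal polynomial of α is x^3 - 281, irreducible over Q since 281 is not a perfect cube (so x^3 - 281 has no rational root). Hence [Q(α):Q] = deg(m_α) = 3.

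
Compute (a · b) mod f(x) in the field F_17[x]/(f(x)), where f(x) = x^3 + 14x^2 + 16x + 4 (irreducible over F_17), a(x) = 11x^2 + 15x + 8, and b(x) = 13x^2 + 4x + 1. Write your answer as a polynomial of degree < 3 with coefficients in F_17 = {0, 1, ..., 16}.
a · b ≡ 10x^2 + 7x + 5 (mod f(x))

Multiply in F_17[x]: a(x)·b(x) = (11x^2 + 15x + 8)·(13x^2 + 4x + 1) = 7x^4 + x^3 + 5x^2 + 13x + 8. This has degree ≥ 3, so divide by f(x) over F_17: 7x^4 + x^3 + 5x^2 + 13x + 8 = (7x + 5)·(x^3 + 14x^2 + 16x + 4) + (10x^2 + 7x + 5). Hence a·b ≡ 10x^2 + 7x + 5 (mod f). (F_17[x]/(f) is a field with 17^3 = 4913 elements since f is irreducible of degree 3.)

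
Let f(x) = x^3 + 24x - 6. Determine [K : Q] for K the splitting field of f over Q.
[K : Q] = 6

By the rational root test, any rational root of the monic integer polynomial f(x) = x^3 + 24x - 6 must be an integer dividing the constant term -6, i.e. one of ±{1, 2, 3, 6}. Evaluating: f(1) = 19, f(-1) = -31, f(2) = 50, f(-2) = -62, f(3) = 93, f(-3) = -105, f(6) = 354, f(-6) = -366; none is 0, so f has no rational root and is therefore irreducible over Q (a cubic with no linear factor over a field is irreducible). For an irreducible cubic, the Galois group is A_3 or S_3 according as the discriminant disc(f) = -4a^3 - 27b^2 = -4·(24)^3 - 27·(-6)^2 = -56268 is or is not a square in Q. Here disc(f) = -56268 is not a perfect square in Q, so the Galois group of f over Q is not contained in A_3 and must be all of S_3. The splitting field has degree |S_3| = 6 over Q, so [K : Q] = 6.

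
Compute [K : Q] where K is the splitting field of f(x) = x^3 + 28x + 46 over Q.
[K : Q] = 6

By the rational root test, any rational root of the monic integer polynomial f(x) = x^3 + 28x + 46 must be an integer dividing the constant term 46, i.e. one of ±{1, 2, 23, 46}. Evaluating: f(1) = 75, f(-1) = 17, f(2) = 110, f(-2) = -18, f(23) = 12857, f(-23) = -12765, f(46) = 98670, f(-46) = -98578; none is 0, so f has no rational root and is therefore irreducible over Q (a cubic with no linear factor over a field is irreducible). For an irreducible cubic, the Galois group is A_3 or S_3 according as the discriminant disc(f) = -4a^3 - 27b^2 = -4·(28)^3 - 27·(46)^2 = -144940 is or is not a square in Q. Here disc(f) = -144940 is not a perfect square in Q, so the Galois group of f over Q is not contained in A_3 and must be all of S_3. The splitting field has degree |S_3| = 6 over Q, so [K : Q] = 6.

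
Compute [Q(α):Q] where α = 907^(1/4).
[Q(α):Q] = 4

α is a root of x^4 - 907. By Eisenstein's criterion at the prime p = 907 (which divides the constant term 907 but p^2 = 822649 does not, since 907 is squarefree), x^4 - 907 is irreducible over Q. Hence [Q(α):Q] = 4.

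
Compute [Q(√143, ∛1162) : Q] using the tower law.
[Q(√143, ∛1162) : Q] = 6

Let L = Q(√143, ∛1162). Since Q(√143) ⊂ L and [Q(√143):Q] = 2, the tower law gives 2 | [L:Q]. Likewise Q(∛1162) ⊂ L with [Q(∛1162):Q] = 3 (because 1162 is not a perfect cube), so 3 | [L:Q]. As gcd(2,3) = 1, [L:Q] is divisible by 6. Conversely L is generated over Q by √143 and ∛1162, so [L:Q] ≤ 2·3 = 6. Therefore [Q(√143, ∛1162) : Q] = 6.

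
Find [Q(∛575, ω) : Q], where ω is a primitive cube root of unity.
[Q(∛575, ω) : Q] = 6

[Q(∛575):Q] = 3 (min poly x^3 - 575, irreducible since 575 is not a perfect cube). [Q(ω):Q] = 2 (min poly x^2 + x + 1). Since Q(∛575) ⊂ R and ω ∉ R, we have ω ∉ Q(∛575), so x^2 + x + 1 remains irreducible over Q(∛575) and [Q(∛575, ω) : Q(∛575)] = 2. By the tower law, [Q(∛575, ω) : Q] = 3 · 2 = 6. (In fact Q(∛575, ω) is the splitting field of x^3 - 575 over Q.)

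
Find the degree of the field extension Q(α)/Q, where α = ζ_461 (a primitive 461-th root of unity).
[Q(α):Q] = 460

The minimal polynomial of ζ_461 over Q is the 461-th cyclotomic polynomial Φ_461(x), which is irreducible over Q and has degree φ(461) = 460. Hence [Q(α):Q] = φ(461) = 460.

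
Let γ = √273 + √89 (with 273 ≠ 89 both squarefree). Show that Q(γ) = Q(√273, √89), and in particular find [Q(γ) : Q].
[Q(γ) : Q] = 4 (equivalently, Q(γ) = Q(√273, √89))

Obviously Q(γ) ⊆ Q(√273, √89), and [Q(√273, √89):Q] = 4 (since 273, 89 are distinct squarefree integers > 1 with 24297 not a perfect square). To show equality we compute the minimal polynomial of γ. From γ = √273 + √89: γ^2 = 273 + 2√(24297) + 89 = 362 + 2√(24297), so γ^2 - 362 = 2√(24297); squaring, (γ^2 - 362)^2 = 4·24297, i.e. γ^4 - 724γ^2 + 131044 - 97188 = 0, i.e. γ^4 - 724γ^2 + 33856 = 0. So γ is a root of x^4 - 724x^2 + 33856. This polynomial is irreducible over Q: it has no rational root (each ±√273 ± √89 is irrational), and any factorization into two quadratics over Q would force √(24297) ∈ Q (pairing opposite roots) or √273, √89 ∈ Q (other pairings), all impossible. Hence [Q(γ):Q] = 4 = [Q(√273, √89):Q], so Q(γ) = Q(√273, √89).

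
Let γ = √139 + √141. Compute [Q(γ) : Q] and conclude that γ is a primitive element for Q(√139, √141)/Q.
[Q(γ) : Q] = 4 (equivalently, Q(γ) = Q(√139, √141))

Obviously Q(γ) ⊆ Q(√139, √141), and [Q(√139, √141):Q] = 4 (since 139, 141 are distinct squarefree integers > 1 with 19599 not a perfect square). To show equality we compute the minimal polynomial of γ. From γ = √139 + √141: γ^2 = 139 + 2√(19599) + 141 = 280 + 2√(19599), so γ^2 - 280 = 2√(19599); squaring, (γ^2 - 280)^2 = 4·19599, i.e. γ^4 - 560γ^2 + 78400 - 78396 = 0, i.e. γ^4 - 560γ^2 + 4 = 0. So γ is a root of x^4 - 560x^2 + 4. This polynomial is irreducible over Q: it has no rational root (each ±√139 ± √141 is irrational), and any factorization into two quadratics over Q would force √(19599) ∈ Q (pairing opposite roots) or √139, √141 ∈ Q (other pairings), all impossible. Hence [Q(γ):Q] = 4 = [Q(√139, √141):Q], so Q(γ) = Q(√139, √141).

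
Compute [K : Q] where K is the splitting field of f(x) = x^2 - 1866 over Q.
[K : Q] = 2

f(x) = x^2 - 1866 factors as (x - √1866)(x + √1866). The splitting field is K = Q(√1866). Since 1866 is squarefree and > 1, it is not a perfect square, so x^2 - 1866 is irreducible over Q and [Q(√1866) : Q] = 2. Hence [K : Q] = 2.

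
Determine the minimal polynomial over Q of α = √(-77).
m_α(x) = x^2 + 77

α satisfies α^2 + 77 = 0, so x^2 + 77 annihilates α. Since d = -77 is squarefree and ≠ 1, it is not a perfect square in Q, so x^2 + 77 has no rational root and is therefore irreducible over Q (a degree-2 polynomial over a field is irreducible iff it has no root). Hence m_α(x) = x^2 + 77.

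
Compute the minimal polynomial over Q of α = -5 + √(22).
m_α(x) = x^2 + 10x + 3

From α + 5 = √(22), squaring gives (α + 5)^2 = 22, i.e. α^2 + 10α + 25 = 22, so α^2 + 10α + 3 = 0. The discriminant of x^2 + 10x + 3 is (10)^2 - 4·(3) = 100 - 12 = 88, and 4·(22) is not a perfect square in Q since 22 is squarefree and ≠ 1. Hence x^2 + 10x + 3 is irreducible over Q and is the minimal polynomial of α.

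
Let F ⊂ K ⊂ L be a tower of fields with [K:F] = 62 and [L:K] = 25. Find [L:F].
[L:F] = 1550

The tower law says that for any tower of field extensions F ⊂ K ⊂ L with finite degrees, [L:F] = [L:K] · [K:F]. Here this gives [L:F] = 25 · 62 = 1550.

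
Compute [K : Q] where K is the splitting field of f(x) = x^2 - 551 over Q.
[K : Q] = 2

f(x) = x^2 - 551 factors as (x - √551)(x + √551). The splitting field is K = Q(√551). Since 551 is squarefree and > 1, it is not a perfect square, so x^2 - 551 is irreducible over Q and [Q(√551) : Q] = 2. Hence [K : Q] = 2.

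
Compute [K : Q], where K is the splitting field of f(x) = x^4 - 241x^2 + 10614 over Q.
[K : Q] = 4

Solving the quadratic in x^2: x^2 = (241 ± √(241^2 - 4·10614))/2 = (241 ± √15625)/2 = (241 ± 125)/2, giving x^2 = 58 or x^2 = 183. So f(x) = (x^2 - 58)(x^2 - 183) and the roots of f are ±√58, ±√183. Hence the splitting field is K = Q(√58, √183). Since 58 and 183 are distinct squarefree integers > 1, their product 10614 is not a perfect square, so √183 ∉ Q(√58). By the tower law [K:Q] = [Q(√58,√183):Q(√58)] · [Q(√58):Q] = 2 · 2 = 4.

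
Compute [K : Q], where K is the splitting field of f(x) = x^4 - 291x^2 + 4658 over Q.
[K : Q] = 4

Solving the quadratic in x^2: x^2 = (291 ± √(291^2 - 4·4658))/2 = (291 ± √66049)/2 = (291 ± 257)/2, giving x^2 = 17 or x^2 = 274. So f(x) = (x^2 - 17)(x^2 - 274) and the roots of f are ±√17, ±√274. Hence the splitting field is K = Q(√17, √274). Since 17 and 274 are distinct squarefree integers > 1, their product 4658 is not a perfect square, so √274 ∉ Q(√17). By the tower law [K:Q] = [Q(√17,√274):Q(√17)] · [Q(√17):Q] = 2 · 2 = 4.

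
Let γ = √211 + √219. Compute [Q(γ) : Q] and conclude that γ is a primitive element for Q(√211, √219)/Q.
[Q(γ) : Q] = 4 (equivalently, Q(γ) = Q(√211, √219))

Obviously Q(γ) ⊆ Q(√211, √219), and [Q(√211, √219):Q] = 4 (since 211, 219 are distinct squarefree integers > 1 with 46209 not a perfect square). To show equality we compute the minimal polynomial of γ. From γ = √211 + √219: γ^2 = 211 + 2√(46209) + 219 = 430 + 2√(46209), so γ^2 - 430 = 2√(46209); squaring, (γ^2 - 430)^2 = 4·46209, i.e. γ^4 - 860γ^2 + 184900 - 184836 = 0, i.e. γ^4 - 860γ^2 + 64 = 0. So γ is a root of x^4 - 860x^2 + 64. This polynomial is irreducible over Q: it has no rational root (each ±√211 ± √219 is irrational), and any factorization into two quadratics over Q would force √(46209) ∈ Q (pairing opposite roots) or √211, √219 ∈ Q (other pairings), all impossible. Hence [Q(γ):Q] = 4 = [Q(√211, √219):Q], so Q(γ) = Q(√211, √219).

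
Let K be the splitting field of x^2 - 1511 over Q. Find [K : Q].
[K : Q] = 2

f(x) = x^2 - 1511 factors as (x - √1511)(x + √1511). The splitting field is K = Q(√1511). Since 1511 is squarefree and > 1, it is not a perfect square, so x^2 - 1511 is irreducible over Q and [Q(√1511) : Q] = 2. Hence [K : Q] = 2.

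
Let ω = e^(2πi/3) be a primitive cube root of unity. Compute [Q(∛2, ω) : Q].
[Q(∛2, ω) : Q] = 6

[Q(∛2):Q] = 3 (min poly x^3 - 2, irreducible since 2 is not a perfect cube). [Q(ω):Q] = 2 (min poly x^2 + x + 1). Since Q(∛2) ⊂ R and ω ∉ R, we have ω ∉ Q(∛2), so x^2 + x + 1 remains irreducible over Q(∛2) and [Q(∛2, ω) : Q(∛2)] = 2. By the tower law, [Q(∛2, ω) : Q] = 3 · 2 = 6. (In fact Q(∛2, ω) is the splitting field of x^3 - 2 over Q.)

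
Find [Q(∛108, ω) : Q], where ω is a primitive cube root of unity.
[Q(∛108, ω) : Q] = 6

[Q(∛108):Q] = 3 (min poly x^3 - 108, irreducible since 108 is not a perfect cube). [Q(ω):Q] = 2 (min poly x^2 + x + 1). Since Q(∛108) ⊂ R and ω ∉ R, we have ω ∉ Q(∛108), so x^2 + x + 1 remains irreducible over Q(∛108) and [Q(∛108, ω) : Q(∛108)] = 2. By the tower law, [Q(∛108, ω) : Q] = 3 · 2 = 6. (In fact Q(∛108, ω) is the splitting field of x^3 - 108 over Q.)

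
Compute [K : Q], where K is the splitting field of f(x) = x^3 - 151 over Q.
[K : Q] = 6

The roots of x^3 - 151 are ∛151, ω∛151, ω^2∛151 where ω = e^(2πi/3) is a primitive cube root of unity, so K = Q(∛151, ω). Now [Q(∛151):Q] = 3 (since 151 is not a perfect cube, x^3 - 151 is irreducible) and [Q(ω):Q] = 2. Both 2 and 3 divide [K:Q], and [K:Q] ≤ 3·2 = 6, so [K:Q] = 6. (Equivalently: Q(∛151) ⊂ R but ω ∉ R, so [K : Q(∛151)] = 2.)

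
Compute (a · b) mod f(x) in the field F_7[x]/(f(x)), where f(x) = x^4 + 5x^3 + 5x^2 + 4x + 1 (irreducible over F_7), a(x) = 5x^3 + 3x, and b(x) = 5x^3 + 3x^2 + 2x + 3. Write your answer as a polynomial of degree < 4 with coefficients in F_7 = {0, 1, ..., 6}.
a · b ≡ 2x^3 + 5x^2 + 6x + 5 (mod f(x))

Multiply in F_7[x]: a(x)·b(x) = (5x^3 + 3x)·(5x^3 + 3x^2 + 2x + 3) = 4x^6 + x^5 + 4x^4 + 3x^3 + 6x^2 + 2x. This has degree ≥ 4, so divide by f(x) over F_7: 4x^6 + x^5 + 4x^4 + 3x^3 + 6x^2 + 2x = (4x^2 + 2x + 2)·(x^4 + 5x^3 + 5x^2 + 4x + 1) + (2x^3 + 5x^2 + 6x + 5). Hence a·b ≡ 2x^3 + 5x^2 + 6x + 5 (mod f). (F_7[x]/(f) is a field with 7^4 = 2401 elements since f is irreducible of degree 4.)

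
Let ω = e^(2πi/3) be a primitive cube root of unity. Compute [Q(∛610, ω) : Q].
[Q(∛610, ω) : Q] = 6

[Q(∛610):Q] = 3 (min poly x^3 - 610, irreducible since 610 is not a perfect cube). [Q(ω):Q] = 2 (min poly x^2 + x + 1). Since Q(∛610) ⊂ R and ω ∉ R, we have ω ∉ Q(∛610), so x^2 + x + 1 remains irreducible over Q(∛610) and [Q(∛610, ω) : Q(∛610)] = 2. By the tower law, [Q(∛610, ω) : Q] = 3 · 2 = 6. (In fact Q(∛610, ω) is the splitting field of x^3 - 610 over Q.)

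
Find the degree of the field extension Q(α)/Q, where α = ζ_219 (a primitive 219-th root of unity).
[Q(α):Q] = 144

The minimal polynomial of ζ_219 over Q is the 219-th cyclotomic polynomial Φ_219(x), which is irreducible over Q and has degree φ(219) = 144. Hence [Q(α):Q] = φ(219) = 144.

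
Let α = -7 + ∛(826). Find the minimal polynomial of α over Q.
m_α(x) = x^3 + 21x^2 + 147x - 483

Set β = α + 7 = ∛(826), so β^3 = 826. Then (α + 7)^3 - 826 = 0, i.e. α is a root of g(x) = (x + 7)^3 - 826 = x^3 + 21x^2 + 147x - 483. Since g(x) = h(x + 7) where h(x) = x^3 - 826, and h is irreducible over Q (because 826 is not a perfect cube, so h has no rational root, and a monic cubic with no rational root is irreducible), g is also irreducible (irreducibility is preserved under the substitution x → x + 7). Hence m_α(x) = x^3 + 21x^2 + 147x - 483.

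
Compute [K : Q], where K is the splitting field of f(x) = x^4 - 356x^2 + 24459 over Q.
[K : Q] = 4

Solving the quadratic in x^2: x^2 = (356 ± √(356^2 - 4·24459))/2 = (356 ± √28900)/2 = (356 ± 170)/2, giving x^2 = 263 or x^2 = 93. So f(x) = (x^2 - 263)(x^2 - 93) and the roots of f are ±√263, ±√93. Hence the splitting field is K = Q(√263, √93). Since 263 and 93 are distinct squarefree integers > 1, their product 24459 is not a perfect square, so √93 ∉ Q(√263). By the tower law [K:Q] = [Q(√263,√93):Q(√263)] · [Q(√263):Q] = 2 · 2 = 4.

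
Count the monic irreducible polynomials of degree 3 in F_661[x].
There are 96268040 monic irreducible polynomials of degree 3 over F_661

Each element of F_{661^3} that lies in no proper subfield is a root of exactly one monic irreducible of degree 3 over F_661, and each such polynomial has 3 distinct roots in F_{661^3}. By Möbius inversion the count is N_661(3) = (1/3) Σ_{d|3} μ(3/d) · 661^d = (1/3)(μ(3)·661^1 + μ(1)·661^3) = 288804120/3 = 96268040.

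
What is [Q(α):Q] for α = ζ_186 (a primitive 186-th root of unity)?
[Q(α):Q] = 60

The minimal polynomial of ζ_186 over Q is the 186-th cyclotomic polynomial Φ_186(x), which is irreducible over Q and has degree φ(186) = 60. Hence [Q(α):Q] = φ(186) = 60.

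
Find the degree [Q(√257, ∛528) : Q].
[Q(√257, ∛528) : Q] = 6

Let L = Q(√257, ∛528). Since Q(√257) ⊂ L and [Q(√257):Q] = 2, the tower law gives 2 | [L:Q]. Likewise Q(∛528) ⊂ L with [Q(∛528):Q] = 3 (because 528 is not a perfect cube), so 3 | [L:Q]. As gcd(2,3) = 1, [L:Q] is divisible by 6. Conversely L is generated over Q by √257 and ∛528, so [L:Q] ≤ 2·3 = 6. Therefore [Q(√257, ∛528) : Q] = 6.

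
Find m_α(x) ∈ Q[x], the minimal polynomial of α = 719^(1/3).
m_α(x) = x^3 - 719

α satisfies α^3 = 719, so x^3 - 719 annihilates α. By the rational root test, a rational root p/q (in lowest terms) of x^3 - 719 would satisfy p^3 = 719 q^3, forcing q = 1 and p^3 = 719; but 719 is not a perfect cube, contradiction. A monic cubic over Q with no rational root is irreducible (any nontrivial factorization would include a linear factor). Hence x^3 - 719 is the minimal polynomial of α, and in particular [Q(α):Q] = 3.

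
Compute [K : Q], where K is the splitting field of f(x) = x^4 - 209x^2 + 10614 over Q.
[K : Q] = 4

Solving the quadratic in x^2: x^2 = (209 ± √(209^2 - 4·10614))/2 = (209 ± √1225)/2 = (209 ± 35)/2, giving x^2 = 122 or x^2 = 87. So f(x) = (x^2 - 122)(x^2 - 87) and the roots of f are ±√122, ±√87. Hence the splitting field is K = Q(√122, √87). Since 122 and 87 are distinct squarefree integers > 1, their product 10614 is not a perfect square, so √87 ∉ Q(√122). By the tower law [K:Q] = [Q(√122,√87):Q(√122)] · [Q(√122):Q] = 2 · 2 = 4.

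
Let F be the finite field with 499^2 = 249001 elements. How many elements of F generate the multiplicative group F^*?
There are φ(249000) = 65600 primitive elements

F_q^* is cyclic of order q - 1 = 249000. A cyclic group of order m has exactly φ(m) generators. Here m = 249000 = 2^3 · 3 · 5^3 · 83, so the number of primitive elements is φ(249000) = 65600.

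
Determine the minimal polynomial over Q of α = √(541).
m_α(x) = x^2 - 541

α satisfies α^2 - 541 = 0, so x^2 - 541 annihilates α. Since d = 541 is squarefree and ≠ 1, it is not a perfect square in Q, so x^2 - 541 has no rational root and is therefore irreducible over Q (a degree-2 polynomial over a field is irreducible iff it has no root). Hence m_α(x) = x^2 - 541.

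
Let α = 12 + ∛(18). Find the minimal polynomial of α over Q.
m_α(x) = x^3 - 36x^2 + 432x - 1746

Set β = α - 12 = ∛(18), so β^3 = 18. Then (α - 12)^3 - 18 = 0, i.e. α is a root of g(x) = (x - 12)^3 - 18 = x^3 - 36x^2 + 432x - 1746. Since g(x) = h(x - 12) where h(x) = x^3 - 18, and h is irreducible over Q (because 18 is not a perfect cube, so h has no rational root, and a monic cubic with no rational root is irreducible), g is also irreducible (irreducibility is preserved under the substitution x → x - 12). Hence m_α(x) = x^3 - 36x^2 + 432x - 1746.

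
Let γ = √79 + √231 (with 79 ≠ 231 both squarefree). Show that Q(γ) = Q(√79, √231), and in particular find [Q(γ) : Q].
[Q(γ) : Q] = 4 (equivalently, Q(γ) = Q(√79, √231))

Obviously Q(γ) ⊆ Q(√79, √231), and [Q(√79, √231):Q] = 4 (since 79, 231 are distinct squarefree integers > 1 with 18249 not a perfect square). To show equality we compute the minimal polynomial of γ. From γ = √79 + √231: γ^2 = 79 + 2√(18249) + 231 = 310 + 2√(18249), so γ^2 - 310 = 2√(18249); squaring, (γ^2 - 310)^2 = 4·18249, i.e. γ^4 - 620γ^2 + 96100 - 72996 = 0, i.e. γ^4 - 620γ^2 + 23104 = 0. So γ is a root of x^4 - 620x^2 + 23104. This polynomial is irreducible over Q: it has no rational root (each ±√79 ± √231 is irrational), and any factorization into two quadratics over Q would force √(18249) ∈ Q (pairing opposite roots) or √79, √231 ∈ Q (other pairings), all impossible. Hence [Q(γ):Q] = 4 = [Q(√79, √231):Q], so Q(γ) = Q(√79, √231).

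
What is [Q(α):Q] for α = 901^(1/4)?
[Q(α):Q] = 4

α is a root of x^4 - 901. By Eisenstein's criterion at the prime p = 17 (which divides the constant term 901 but p^2 = 289 does not, since 901 is squarefree), x^4 - 901 is irreducible over Q. Hence [Q(α):Q] = 4.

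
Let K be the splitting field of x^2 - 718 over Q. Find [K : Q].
[K : Q] = 2

f(x) = x^2 - 718 factors as (x - √718)(x + √718). The splitting field is K = Q(√718). Since 718 is squarefree and > 1, it is not a perfect square, so x^2 - 718 is irreducible over Q and [Q(√718) : Q] = 2. Hence [K : Q] = 2.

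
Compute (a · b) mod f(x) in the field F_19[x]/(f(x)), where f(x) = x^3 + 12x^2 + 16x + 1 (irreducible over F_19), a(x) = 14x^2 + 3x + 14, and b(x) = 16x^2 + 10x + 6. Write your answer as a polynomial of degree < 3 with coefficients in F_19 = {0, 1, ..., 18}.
a · b ≡ 2x^2 + 15x (mod f(x))

Multiply in F_19[x]: a(x)·b(x) = (14x^2 + 3x + 14)·(16x^2 + 10x + 6) = 15x^4 + 17x^3 + 15x^2 + 6x + 8. This has degree ≥ 3, so divide by f(x) over F_19: 15x^4 + 17x^3 + 15x^2 + 6x + 8 = (15x + 8)·(x^3 + 12x^2 + 16x + 1) + (2x^2 + 15x). Hence a·b ≡ 2x^2 + 15x (mod f). (F_19[x]/(f) is a field with 19^3 = 6859 elements since f is irreducible of degree 3.)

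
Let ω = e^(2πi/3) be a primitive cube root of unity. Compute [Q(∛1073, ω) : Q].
[Q(∛1073, ω) : Q] = 6

[Q(∛1073):Q] = 3 (min poly x^3 - 1073, irreducible since 1073 is not a perfect cube). [Q(ω):Q] = 2 (min poly x^2 + x + 1). Since Q(∛1073) ⊂ R and ω ∉ R, we have ω ∉ Q(∛1073), so x^2 + x + 1 remains irreducible over Q(∛1073) and [Q(∛1073, ω) : Q(∛1073)] = 2. By the tower law, [Q(∛1073, ω) : Q] = 3 · 2 = 6. (In fact Q(∛1073, ω) is the splitting field of x^3 - 1073 over Q.)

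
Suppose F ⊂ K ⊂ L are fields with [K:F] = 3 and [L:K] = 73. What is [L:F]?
[L:F] = 219

The tower law says that for any tower of field extensions F ⊂ K ⊂ L with finite degrees, [L:F] = [L:K] · [K:F]. Here this gives [L:F] = 73 · 3 = 219.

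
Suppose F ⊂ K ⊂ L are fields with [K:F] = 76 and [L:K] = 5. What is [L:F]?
[L:F] = 380

The tower law says that for any tower of field extensions F ⊂ K ⊂ L with finite degrees, [L:F] = [L:K] · [K:F]. Here this gives [L:F] = 5 · 76 = 380.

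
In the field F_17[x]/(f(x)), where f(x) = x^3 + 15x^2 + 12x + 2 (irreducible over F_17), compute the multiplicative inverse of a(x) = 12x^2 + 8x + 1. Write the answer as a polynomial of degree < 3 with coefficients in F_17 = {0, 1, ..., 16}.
a(x)^(-1) ≡ 4x + 12 (mod f(x))

Since f is irreducible over F_17, F_17[x]/(f) is a field and a(x) ≠ 0 has an inverse. Apply the extended Euclidean algorithm to f(x) and a(x) in F_17[x]: f(x) = (10x + 13)·a(x) + (6). The last nonzero remainder is the constant 6 = gcd(f, a) in F_17. Back-substituting through the division chain expresses 6 = s(x)·a(x) + t(x)·f(x) with s(x) ≡ 7x + 4 (mod f), so (7x + 4)·a(x) ≡ 6 (mod f). Multiplying by 6^(-1) ≡ 3 in F_17 gives a(x)^(-1) ≡ 3·(7x + 4) ≡ 4x + 12 (mod f). Check: (12x^2 + 8x + 1)·(4x + 12) = 14x^3 + 6x^2 + 15x + 12 ≡ 1 (mod x^3 + 15x^2 + 12x + 2).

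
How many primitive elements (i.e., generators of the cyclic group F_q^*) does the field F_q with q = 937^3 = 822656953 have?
There are φ(822656952) = 253124352 primitive elements

F_q^* is cyclic of order q - 1 = 822656952. A cyclic group of order m has exactly φ(m) generators. Here m = 822656952 = 2^3 · 3^3 · 13 · 292969, so the number of primitive elements is φ(822656952) = 253124352.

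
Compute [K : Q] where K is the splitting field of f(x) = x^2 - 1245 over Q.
[K : Q] = 2

f(x) = x^2 - 1245 factors as (x - √1245)(x + √1245). The splitting field is K = Q(√1245). Since 1245 is squarefree and > 1, it is not a perfect square, so x^2 - 1245 is irreducible over Q and [Q(√1245) : Q] = 2. Hence [K : Q] = 2.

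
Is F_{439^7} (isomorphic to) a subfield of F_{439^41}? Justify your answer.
No: F_{439^7} is not a subfield of F_{439^41}

F_{p^m} embeds in F_{p^n} iff m | n. Here 7 ∤ 41 (since 41 = 5·7 + 6 with remainder 6 ≠ 0), so F_{439^7} is not a subfield of F_{439^41}. Equivalently: if it were, the tower law would give 7 = [F_{439^7}:F_439] dividing [F_{439^41}:F_439] = 41, contradiction.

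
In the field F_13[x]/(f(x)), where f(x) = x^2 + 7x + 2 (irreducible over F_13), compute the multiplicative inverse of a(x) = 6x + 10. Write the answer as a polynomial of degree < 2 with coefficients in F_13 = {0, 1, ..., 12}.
a(x)^(-1) ≡ 6x + 6 (mod f(x))

Since f is irreducible over F_13, F_13[x]/(f) is a field and a(x) ≠ 0 has an inverse. Apply the extended Euclidean algorithm to f(x) and a(x) in F_13[x]: f(x) = (11x + 11)·a(x) + (9). The last nonzero remainder is the constant 9 = gcd(f, a) in F_13. Back-substituting through the division chain expresses 9 = s(x)·a(x) + t(x)·f(x) with s(x) ≡ 2x + 2 (mod f), so (2x + 2)·a(x) ≡ 9 (mod f). Multiplying by 9^(-1) ≡ 3 in F_13 gives a(x)^(-1) ≡ 3·(2x + 2) ≡ 6x + 6 (mod f). Check: (6x + 10)·(6x + 6) = 10x^2 + 5x + 8 ≡ 1 (mod x^2 + 7x + 2).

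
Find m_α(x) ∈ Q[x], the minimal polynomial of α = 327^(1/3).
m_α(x) = x^3 - 327

α satisfies α^3 = 327, so x^3 - 327 annihilates α. By the rational root test, a rational root p/q (in lowest terms) of x^3 - 327 would satisfy p^3 = 327 q^3, forcing q = 1 and p^3 = 327; but 327 is not a perfect cube, contradiction. A monic cubic over Q with no rational root is irreducible (any nontrivial factorization would include a linear factor). Hence x^3 - 327 is the minimal polynomial of α, and in particular [Q(α):Q] = 3.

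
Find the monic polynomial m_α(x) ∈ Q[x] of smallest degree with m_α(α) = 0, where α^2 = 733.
m_α(x) = x^2 - 733

α satisfies α^2 - 733 = 0, so x^2 - 733 annihilates α. Since d = 733 is squarefree and ≠ 1, it is not a perfect square in Q, so x^2 - 733 has no rational root and is therefore irreducible over Q (a degree-2 polynomial over a field is irreducible iff it has no root). Hence m_α(x) = x^2 - 733.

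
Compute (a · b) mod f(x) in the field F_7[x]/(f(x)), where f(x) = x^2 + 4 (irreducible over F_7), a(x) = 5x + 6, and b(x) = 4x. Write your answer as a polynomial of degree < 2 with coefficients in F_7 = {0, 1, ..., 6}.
a · b ≡ 3x + 4 (mod f(x))

Multiply in F_7[x]: a(x)·b(x) = (5x + 6)·(4x) = 6x^2 + 3x. This has degree ≥ 2, so divide by f(x) over F_7: 6x^2 + 3x = (6)·(x^2 + 4) + (3x + 4). Hence a·b ≡ 3x + 4 (mod f). (F_7[x]/(f) is a field with 7^2 = 49 elements since f is irreducible of degree 2.)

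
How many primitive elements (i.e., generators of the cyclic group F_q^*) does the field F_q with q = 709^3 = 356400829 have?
There are φ(356400828) = 100098720 primitive elements

F_q^* is cyclic of order q - 1 = 356400828. A cyclic group of order m has exactly φ(m) generators. Here m = 356400828 = 2^2 · 3^2 · 7 · 59 · 23971, so the number of primitive elements is φ(356400828) = 100098720.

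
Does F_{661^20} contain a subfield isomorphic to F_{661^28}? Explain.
No: F_{661^28} is not a subfield of F_{661^20}

F_{p^m} embeds in F_{p^n} iff m | n. Here 28 ∤ 20 (since 20 = 0·28 + 20 with remainder 20 ≠ 0), so F_{661^28} is not a subfield of F_{661^20}. Equivalently: if it were, the tower law would give 28 = [F_{661^28}:F_661] dividing [F_{661^20}:F_661] = 20, contradiction.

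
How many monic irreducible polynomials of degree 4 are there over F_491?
There are 14529951870 monic irreducible polynomials of degree 4 over F_491

Each element of F_{491^4} that lies in no proper subfield is a root of exactly one monic irreducible of degree 4 over F_491, and each such polynomial has 4 distinct roots in F_{491^4}. By Möbius inversion the count is N_491(4) = (1/4) Σ_{d|4} μ(4/d) · 491^d = (1/4)(μ(4)·491^1 + μ(2)·491^2 + μ(1)·491^4) = 58119807480/4 = 14529951870.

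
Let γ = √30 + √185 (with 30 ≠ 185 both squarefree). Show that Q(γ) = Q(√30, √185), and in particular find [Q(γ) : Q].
[Q(γ) : Q] = 4 (equivalently, Q(γ) = Q(√30, √185))

Obviously Q(γ) ⊆ Q(√30, √185), and [Q(√30, √185):Q] = 4 (since 30, 185 are distinct squarefree integers > 1 with 5550 not a perfect square). To show equality we compute the minimal polynomial of γ. From γ = √30 + √185: γ^2 = 30 + 2√(5550) + 185 = 215 + 2√(5550), so γ^2 - 215 = 2√(5550); squaring, (γ^2 - 215)^2 = 4·5550, i.e. γ^4 - 430γ^2 + 46225 - 22200 = 0, i.e. γ^4 - 430γ^2 + 24025 = 0. So γ is a root of x^4 - 430x^2 + 24025. This polynomial is irreducible over Q: it has no rational root (each ±√30 ± √185 is irrational), and any factorization into two quadratics over Q would force √(5550) ∈ Q (pairing opposite roots) or √30, √185 ∈ Q (other pairings), all impossible. Hence [Q(γ):Q] = 4 = [Q(√30, √185):Q], so Q(γ) = Q(√30, √185).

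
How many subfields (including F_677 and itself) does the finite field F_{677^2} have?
F_{677^2} has 2 subfields

The subfields of F_{p^n} are exactly the fields F_{p^d} for d | n (each is the fixed field of the unique index-d subgroup of Gal(F_{p^n}/F_p) ≅ Z/nZ). The divisors of n = 2 are {1, 2}, giving 2 subfields: F_{677^1}, F_{677^2}.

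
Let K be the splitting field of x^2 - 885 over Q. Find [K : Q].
[K : Q] = 2

f(x) = x^2 - 885 factors as (x - √885)(x + √885). The splitting field is K = Q(√885). Since 885 is squarefree and > 1, it is not a perfect square, so x^2 - 885 is irreducible over Q and [Q(√885) : Q] = 2. Hence [K : Q] = 2.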